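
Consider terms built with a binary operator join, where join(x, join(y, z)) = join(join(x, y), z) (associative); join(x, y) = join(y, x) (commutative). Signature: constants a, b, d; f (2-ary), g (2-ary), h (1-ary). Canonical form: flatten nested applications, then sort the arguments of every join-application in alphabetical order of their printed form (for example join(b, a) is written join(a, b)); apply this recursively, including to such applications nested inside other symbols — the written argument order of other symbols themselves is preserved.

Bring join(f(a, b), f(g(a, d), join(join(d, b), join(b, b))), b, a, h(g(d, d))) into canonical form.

Answer: join(a, b, f(a, b), f(g(a, d), join(b, b, b, d)), h(g(d, d)))

Derivation:
Simplify inside:  f(g(a, d), join(join(d, b), join(b, b)))  →  f(g(a, d), join(b, b, b, d))
Sort arguments:  join(a, b, f(a, b), f(g(a, d), join(b, b, b, d)), h(g(d, d)))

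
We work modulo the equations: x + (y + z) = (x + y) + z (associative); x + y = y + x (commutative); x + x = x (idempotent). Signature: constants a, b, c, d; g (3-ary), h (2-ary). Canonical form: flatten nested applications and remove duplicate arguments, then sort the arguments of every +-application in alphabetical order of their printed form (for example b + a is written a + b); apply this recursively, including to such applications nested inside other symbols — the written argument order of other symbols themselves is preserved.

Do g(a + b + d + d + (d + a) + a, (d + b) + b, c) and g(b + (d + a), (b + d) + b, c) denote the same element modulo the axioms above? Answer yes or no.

Answer: yes — both canonical forms are g(a + b + d, b + d, c)

Derivation:
Left:  g(a + b + d + d + (d + a) + a, (d + b) + b, c)
  Work inside:  a + b + d + d + (d + a) + a
  Flatten:  a + b + d + d + d + a + a
  Idempotence:  drop duplicate d, d, a, a
  Order the arguments:  a + b + d
  Rebuild:  g(a + b + d, b + d, c)
Right:  g(b + (d + a), (b + d) + b, c)
  Work inside:  (b + d) + b
  Un-nest:  b + d + b
  Deduplicate:  drop duplicate b
  Order the arguments:  b + d
  Rebuild:  g(a + b + d, b + d, c)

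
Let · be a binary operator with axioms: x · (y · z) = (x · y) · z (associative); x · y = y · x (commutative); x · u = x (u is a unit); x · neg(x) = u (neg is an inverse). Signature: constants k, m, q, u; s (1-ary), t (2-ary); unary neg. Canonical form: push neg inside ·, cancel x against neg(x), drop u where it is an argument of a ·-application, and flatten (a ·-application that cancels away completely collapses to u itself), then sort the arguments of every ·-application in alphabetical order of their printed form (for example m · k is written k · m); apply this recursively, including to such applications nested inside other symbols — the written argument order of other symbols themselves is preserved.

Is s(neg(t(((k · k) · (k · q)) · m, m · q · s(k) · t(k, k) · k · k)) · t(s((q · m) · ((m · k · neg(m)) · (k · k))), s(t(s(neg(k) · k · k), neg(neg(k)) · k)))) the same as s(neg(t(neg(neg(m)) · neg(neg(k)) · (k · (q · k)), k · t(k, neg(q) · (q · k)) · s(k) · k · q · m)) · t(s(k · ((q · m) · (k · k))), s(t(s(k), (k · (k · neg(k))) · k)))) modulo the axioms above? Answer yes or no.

Left:  s(neg(t(((k · k) · (k · q)) · m, m · q · s(k) · t(k, k) · k · k)) · t(s((q · m) · ((m · k · neg(m)) · (k · k))), s(t(s(neg(k) · k · k), neg(neg(k)) · k))))
  Focus inside:  neg(t(((k · k) · (k · q)) · m, m · q · s(k) · t(k, k) · k · k)) · t(s((q · m) · ((m · k · neg(m)) · (k · k))), s(t(s(neg(k) · k · k), neg(neg(k)) · k)))
  Push neg inside:  distribute neg over · and collapse double neg
  Combine occurrences:  neg(t(k · k · k · m · q, k · k · m · q · s(k) · t(k, k))) · t(s(k · k · k · m · q), s(t(s(k), k · k)))
  Put back:  s(neg(t(k · k · k · m · q, k · k · m · q · s(k) · t(k, k))) · t(s(k · k · k · m · q), s(t(s(k), k · k))))
Right:  s(neg(t(neg(neg(m)) · neg(neg(k)) · (k · (q · k)), k · t(k, neg(q) · (q · k)) · s(k) · k · q · m)) · t(s(k · ((q · m) · (k · k))), s(t(s(k), (k · (k · neg(k))) · k))))
  Work inside:  neg(t(neg(neg(m)) · neg(neg(k)) · (k · (q · k)), k · t(k, neg(q) · (q · k)) · s(k) · k · q · m)) · t(s(k · ((q · m) · (k · k))), s(t(s(k), (k · (k · neg(k))) · k)))
  Push neg inside:  distribute neg over · and collapse double neg
  Combine occurrences:  neg(t(k · k · k · m · q, k · k · m · q · s(k) · t(k, k))) · t(s(k · k · k · m · q), s(t(s(k), k · k)))
  Rebuild:  s(neg(t(k · k · k · m · q, k · k · m · q · s(k) · t(k, k))) · t(s(k · k · k · m · q), s(t(s(k), k · k))))

Answer: yes — both canonical forms are s(neg(t(k · k · k · m · q, k · k · m · q · s(k) · t(k, k))) · t(s(k · k · k · m · q), s(t(s(k), k · k))))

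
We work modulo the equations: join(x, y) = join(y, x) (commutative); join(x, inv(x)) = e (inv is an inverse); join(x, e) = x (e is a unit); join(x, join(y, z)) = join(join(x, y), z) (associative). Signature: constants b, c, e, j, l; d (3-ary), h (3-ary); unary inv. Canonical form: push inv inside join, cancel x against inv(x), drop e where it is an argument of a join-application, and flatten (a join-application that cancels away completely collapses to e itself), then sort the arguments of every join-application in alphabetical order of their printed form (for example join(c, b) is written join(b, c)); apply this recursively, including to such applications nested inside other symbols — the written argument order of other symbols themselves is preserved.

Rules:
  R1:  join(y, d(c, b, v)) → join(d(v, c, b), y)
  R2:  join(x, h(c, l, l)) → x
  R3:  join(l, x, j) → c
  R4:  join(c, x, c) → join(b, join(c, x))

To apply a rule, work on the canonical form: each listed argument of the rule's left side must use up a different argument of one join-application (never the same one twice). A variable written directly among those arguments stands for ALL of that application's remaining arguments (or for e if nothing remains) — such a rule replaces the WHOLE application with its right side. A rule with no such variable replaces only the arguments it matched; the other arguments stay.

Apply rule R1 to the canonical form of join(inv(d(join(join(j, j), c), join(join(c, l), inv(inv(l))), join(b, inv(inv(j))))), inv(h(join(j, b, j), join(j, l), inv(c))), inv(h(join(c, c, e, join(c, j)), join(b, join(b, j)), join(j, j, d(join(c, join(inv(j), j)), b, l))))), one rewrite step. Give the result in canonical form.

Canonical form:  join(inv(d(join(c, j, j), join(c, l, l), join(b, j))), inv(h(join(b, j, j), join(j, l), inv(c))), inv(h(join(c, c, c, j), join(b, b, j), join(d(c, b, l), j, j))))
R1 matches:  uses d(c, b, l);  v := l, y := join(j, j)
The extension variable absorbs all remaining arguments, so the whole application is rewritten.
New term:  join(inv(d(join(c, j, j), join(c, l, l), join(b, j))), inv(h(join(b, j, j), join(j, l), inv(c))), inv(h(join(c, c, c, j), join(b, b, j), join(d(l, c, b), j, j))))

Answer: join(inv(d(join(c, j, j), join(c, l, l), join(b, j))), inv(h(join(b, j, j), join(j, l), inv(c))), inv(h(join(c, c, c, j), join(b, b, j), join(d(l, c, b), j, j))))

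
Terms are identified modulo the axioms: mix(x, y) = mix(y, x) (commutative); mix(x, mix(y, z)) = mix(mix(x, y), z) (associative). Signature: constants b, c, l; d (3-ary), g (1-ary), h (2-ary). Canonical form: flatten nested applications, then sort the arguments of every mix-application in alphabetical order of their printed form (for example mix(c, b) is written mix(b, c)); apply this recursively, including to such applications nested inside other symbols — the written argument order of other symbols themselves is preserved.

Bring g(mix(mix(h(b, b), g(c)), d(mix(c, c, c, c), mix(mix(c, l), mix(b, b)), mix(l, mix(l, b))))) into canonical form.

Answer: g(mix(d(mix(c, c, c, c), mix(b, b, c, l), mix(b, l, l)), g(c), h(b, b)))

Derivation:
Work inside:  mix(mix(h(b, b), g(c)), d(mix(c, c, c, c), mix(mix(c, l), mix(b, b)), mix(l, mix(l, b))))
Merge nested applications:  mix(h(b, b), g(c), d(mix(c, c, c, c), mix(mix(c, l), mix(b, b)), mix(l, mix(l, b))))
Canonicalize subterm:  d(mix(c, c, c, c), mix(mix(c, l), mix(b, b)), mix(l, mix(l, b)))  →  d(mix(c, c, c, c), mix(b, b, c, l), mix(b, l, l))
Sort:  mix(d(mix(c, c, c, c), mix(b, b, c, l), mix(b, l, l)), g(c), h(b, b))
Reassemble:  g(mix(d(mix(c, c, c, c), mix(b, b, c, l), mix(b, l, l)), g(c), h(b, b)))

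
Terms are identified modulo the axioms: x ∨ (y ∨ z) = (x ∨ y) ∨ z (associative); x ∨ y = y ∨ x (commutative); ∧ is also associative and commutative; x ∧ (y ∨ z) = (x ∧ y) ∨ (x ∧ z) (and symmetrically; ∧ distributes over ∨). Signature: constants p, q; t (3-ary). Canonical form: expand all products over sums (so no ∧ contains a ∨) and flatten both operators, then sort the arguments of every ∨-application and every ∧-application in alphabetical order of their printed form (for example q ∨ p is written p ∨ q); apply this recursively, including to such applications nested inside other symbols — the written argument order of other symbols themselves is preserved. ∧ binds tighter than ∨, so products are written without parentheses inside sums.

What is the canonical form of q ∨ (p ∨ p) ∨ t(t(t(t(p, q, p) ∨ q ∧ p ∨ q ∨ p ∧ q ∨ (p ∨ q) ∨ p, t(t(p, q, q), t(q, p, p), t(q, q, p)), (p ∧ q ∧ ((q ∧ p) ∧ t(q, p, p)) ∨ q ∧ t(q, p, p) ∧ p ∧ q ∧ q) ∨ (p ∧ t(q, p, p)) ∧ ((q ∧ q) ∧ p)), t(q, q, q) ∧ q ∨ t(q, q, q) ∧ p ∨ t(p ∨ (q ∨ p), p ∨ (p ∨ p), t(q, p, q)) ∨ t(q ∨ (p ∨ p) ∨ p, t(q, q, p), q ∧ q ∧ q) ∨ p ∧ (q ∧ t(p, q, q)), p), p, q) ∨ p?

Merge nested applications:  q ∨ p ∨ p ∨ t(t(t(p ∨ p ∨ p ∧ q ∨ p ∧ q ∨ q ∨ q ∨ t(p, q, p), t(t(p, q, q), t(q, p, p), t(q, q, p)), p ∧ p ∧ q ∧ q ∧ t(q, p, p) ∨ p ∧ p ∧ q ∧ q ∧ t(q, p, p) ∨ p ∧ q ∧ q ∧ q ∧ t(q, p, p)), p ∧ q ∧ t(p, q, q) ∨ p ∧ t(q, q, q) ∨ q ∧ t(q, q, q) ∨ t(p ∨ p ∨ p ∨ q, t(q, q, p), q ∧ q ∧ q) ∨ t(p ∨ p ∨ q, p ∨ p ∨ p, t(q, p, q)), p), p, q) ∨ p
Sort arguments:  p ∨ p ∨ p ∨ q ∨ t(t(t(p ∨ p ∨ p ∧ q ∨ p ∧ q ∨ q ∨ q ∨ t(p, q, p), t(t(p, q, q), t(q, p, p), t(q, q, p)), p ∧ p ∧ q ∧ q ∧ t(q, p, p) ∨ p ∧ p ∧ q ∧ q ∧ t(q, p, p) ∨ p ∧ q ∧ q ∧ q ∧ t(q, p, p)), p ∧ q ∧ t(p, q, q) ∨ p ∧ t(q, q, q) ∨ q ∧ t(q, q, q) ∨ t(p ∨ p ∨ p ∨ q, t(q, q, p), q ∧ q ∧ q) ∨ t(p ∨ p ∨ q, p ∨ p ∨ p, t(q, p, q)), p), p, q)

Answer: p ∨ p ∨ p ∨ q ∨ t(t(t(p ∨ p ∨ p ∧ q ∨ p ∧ q ∨ q ∨ q ∨ t(p, q, p), t(t(p, q, q), t(q, p, p), t(q, q, p)), p ∧ p ∧ q ∧ q ∧ t(q, p, p) ∨ p ∧ p ∧ q ∧ q ∧ t(q, p, p) ∨ p ∧ q ∧ q ∧ q ∧ t(q, p, p)), p ∧ q ∧ t(p, q, q) ∨ p ∧ t(q, q, q) ∨ q ∧ t(q, q, q) ∨ t(p ∨ p ∨ p ∨ q, t(q, q, p), q ∧ q ∧ q) ∨ t(p ∨ p ∨ q, p ∨ p ∨ p, t(q, p, q)), p), p, q)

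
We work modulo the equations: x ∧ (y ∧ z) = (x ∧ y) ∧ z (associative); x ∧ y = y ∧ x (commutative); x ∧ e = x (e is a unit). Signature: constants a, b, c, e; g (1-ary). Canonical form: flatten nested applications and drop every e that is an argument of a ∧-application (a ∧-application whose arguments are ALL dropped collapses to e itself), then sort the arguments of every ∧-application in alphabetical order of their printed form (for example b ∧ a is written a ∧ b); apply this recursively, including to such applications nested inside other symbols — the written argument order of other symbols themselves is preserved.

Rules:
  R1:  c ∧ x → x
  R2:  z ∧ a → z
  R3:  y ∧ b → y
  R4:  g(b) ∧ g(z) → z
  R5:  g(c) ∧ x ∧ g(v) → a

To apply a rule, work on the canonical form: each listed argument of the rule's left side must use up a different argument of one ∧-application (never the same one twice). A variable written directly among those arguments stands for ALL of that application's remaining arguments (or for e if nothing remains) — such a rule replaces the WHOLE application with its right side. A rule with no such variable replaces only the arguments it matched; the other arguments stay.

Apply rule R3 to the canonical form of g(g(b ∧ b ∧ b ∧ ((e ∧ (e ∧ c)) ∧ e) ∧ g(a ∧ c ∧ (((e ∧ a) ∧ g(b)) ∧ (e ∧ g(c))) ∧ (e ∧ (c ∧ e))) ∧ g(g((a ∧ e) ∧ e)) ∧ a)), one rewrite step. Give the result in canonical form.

Answer: g(g(a ∧ b ∧ b ∧ c ∧ g(a ∧ a ∧ c ∧ c ∧ g(b) ∧ g(c)) ∧ g(g(a))))

Derivation:
Canonical form:  g(g(a ∧ b ∧ b ∧ b ∧ c ∧ g(a ∧ a ∧ c ∧ c ∧ g(b) ∧ g(c)) ∧ g(g(a))))
Match R3:  consume b;  y := a ∧ b ∧ b ∧ c ∧ g(a ∧ a ∧ c ∧ c ∧ g(b) ∧ g(c)) ∧ g(g(a))
The extension variable absorbs all remaining arguments, so the whole application is rewritten.
New term:  g(g(a ∧ b ∧ b ∧ c ∧ g(a ∧ a ∧ c ∧ c ∧ g(b) ∧ g(c)) ∧ g(g(a))))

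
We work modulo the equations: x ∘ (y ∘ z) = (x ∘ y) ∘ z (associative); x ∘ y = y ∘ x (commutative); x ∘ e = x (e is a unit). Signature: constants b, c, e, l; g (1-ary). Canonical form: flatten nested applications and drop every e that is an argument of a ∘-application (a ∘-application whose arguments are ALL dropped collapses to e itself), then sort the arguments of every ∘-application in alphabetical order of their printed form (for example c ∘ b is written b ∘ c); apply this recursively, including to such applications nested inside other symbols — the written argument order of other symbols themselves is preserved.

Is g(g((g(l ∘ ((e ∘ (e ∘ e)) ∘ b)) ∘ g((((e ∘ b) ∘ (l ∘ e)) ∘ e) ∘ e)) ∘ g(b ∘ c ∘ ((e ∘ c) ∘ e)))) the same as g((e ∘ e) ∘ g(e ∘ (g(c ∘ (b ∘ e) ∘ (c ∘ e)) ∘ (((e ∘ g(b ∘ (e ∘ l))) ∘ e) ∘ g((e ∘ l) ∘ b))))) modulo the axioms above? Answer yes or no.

Left:  g(g((g(l ∘ ((e ∘ (e ∘ e)) ∘ b)) ∘ g((((e ∘ b) ∘ (l ∘ e)) ∘ e) ∘ e)) ∘ g(b ∘ c ∘ ((e ∘ c) ∘ e))))
  Work inside:  (g(l ∘ ((e ∘ (e ∘ e)) ∘ b)) ∘ g((((e ∘ b) ∘ (l ∘ e)) ∘ e) ∘ e)) ∘ g(b ∘ c ∘ ((e ∘ c) ∘ e))
  Flatten:  g(l ∘ ((e ∘ (e ∘ e)) ∘ b)) ∘ g((((e ∘ b) ∘ (l ∘ e)) ∘ e) ∘ e) ∘ g(b ∘ c ∘ ((e ∘ c) ∘ e))
  Inside:  g(l ∘ ((e ∘ (e ∘ e)) ∘ b))  →  g(b ∘ l)
  Canonicalize subterm:  g((((e ∘ b) ∘ (l ∘ e)) ∘ e) ∘ e)  →  g(b ∘ l)
  Inside:  g(b ∘ c ∘ ((e ∘ c) ∘ e))  →  g(b ∘ c ∘ c)
  Sort arguments:  g(b ∘ c ∘ c) ∘ g(b ∘ l) ∘ g(b ∘ l)
  Put back:  g(g(g(b ∘ c ∘ c) ∘ g(b ∘ l) ∘ g(b ∘ l)))
Right:  g((e ∘ e) ∘ g(e ∘ (g(c ∘ (b ∘ e) ∘ (c ∘ e)) ∘ (((e ∘ g(b ∘ (e ∘ l))) ∘ e) ∘ g((e ∘ l) ∘ b)))))
  Work inside:  (e ∘ e) ∘ g(e ∘ (g(c ∘ (b ∘ e) ∘ (c ∘ e)) ∘ (((e ∘ g(b ∘ (e ∘ l))) ∘ e) ∘ g((e ∘ l) ∘ b))))
  Merge nested applications:  e ∘ e ∘ g(e ∘ (g(c ∘ (b ∘ e) ∘ (c ∘ e)) ∘ (((e ∘ g(b ∘ (e ∘ l))) ∘ e) ∘ g((e ∘ l) ∘ b))))
  Simplify inside:  g(e ∘ (g(c ∘ (b ∘ e) ∘ (c ∘ e)) ∘ (((e ∘ g(b ∘ (e ∘ l))) ∘ e) ∘ g((e ∘ l) ∘ b))))  →  g(g(b ∘ c ∘ c) ∘ g(b ∘ l) ∘ g(b ∘ l))
  Units out:  drop e (×2)
  Sort arguments:  g(g(b ∘ c ∘ c) ∘ g(b ∘ l) ∘ g(b ∘ l))
  Put back:  g(g(g(b ∘ c ∘ c) ∘ g(b ∘ l) ∘ g(b ∘ l)))

Answer: yes — both canonical forms are g(g(g(b ∘ c ∘ c) ∘ g(b ∘ l) ∘ g(b ∘ l)))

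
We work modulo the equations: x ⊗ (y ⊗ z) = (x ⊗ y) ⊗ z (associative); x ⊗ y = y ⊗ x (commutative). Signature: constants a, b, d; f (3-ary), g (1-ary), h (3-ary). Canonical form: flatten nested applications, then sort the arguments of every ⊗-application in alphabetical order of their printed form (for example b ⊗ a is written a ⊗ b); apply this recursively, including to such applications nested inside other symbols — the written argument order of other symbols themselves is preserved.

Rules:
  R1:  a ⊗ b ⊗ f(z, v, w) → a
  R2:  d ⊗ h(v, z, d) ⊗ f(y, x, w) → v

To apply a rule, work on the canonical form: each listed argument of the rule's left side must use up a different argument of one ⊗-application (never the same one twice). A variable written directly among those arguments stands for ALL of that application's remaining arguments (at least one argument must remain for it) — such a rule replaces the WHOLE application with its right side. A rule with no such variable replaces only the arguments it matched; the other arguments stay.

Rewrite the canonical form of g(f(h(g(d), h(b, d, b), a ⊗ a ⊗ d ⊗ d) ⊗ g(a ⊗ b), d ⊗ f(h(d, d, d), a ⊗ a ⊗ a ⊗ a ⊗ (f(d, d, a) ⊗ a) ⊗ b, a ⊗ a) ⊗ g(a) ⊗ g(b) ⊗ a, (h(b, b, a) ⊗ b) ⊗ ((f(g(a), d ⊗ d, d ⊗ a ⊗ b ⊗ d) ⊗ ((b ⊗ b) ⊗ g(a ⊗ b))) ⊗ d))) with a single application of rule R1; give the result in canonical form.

Answer: g(f(g(a ⊗ b) ⊗ h(g(d), h(b, d, b), a ⊗ a ⊗ d ⊗ d), a ⊗ d ⊗ f(h(d, d, d), a ⊗ a ⊗ a ⊗ a ⊗ a, a ⊗ a) ⊗ g(a) ⊗ g(b), b ⊗ b ⊗ b ⊗ d ⊗ f(g(a), d ⊗ d, a ⊗ b ⊗ d ⊗ d) ⊗ g(a ⊗ b) ⊗ h(b, b, a)))

Derivation:
Canonical form:  g(f(g(a ⊗ b) ⊗ h(g(d), h(b, d, b), a ⊗ a ⊗ d ⊗ d), a ⊗ d ⊗ f(h(d, d, d), a ⊗ a ⊗ a ⊗ a ⊗ a ⊗ b ⊗ f(d, d, a), a ⊗ a) ⊗ g(a) ⊗ g(b), b ⊗ b ⊗ b ⊗ d ⊗ f(g(a), d ⊗ d, a ⊗ b ⊗ d ⊗ d) ⊗ g(a ⊗ b) ⊗ h(b, b, a)))
R1 matches:  uses a, b, f(d, d, a);  v := d, w := a, z := d
Giving:  g(f(g(a ⊗ b) ⊗ h(g(d), h(b, d, b), a ⊗ a ⊗ d ⊗ d), a ⊗ d ⊗ f(h(d, d, d), a ⊗ a ⊗ a ⊗ a ⊗ a, a ⊗ a) ⊗ g(a) ⊗ g(b), b ⊗ b ⊗ b ⊗ d ⊗ f(g(a), d ⊗ d, a ⊗ b ⊗ d ⊗ d) ⊗ g(a ⊗ b) ⊗ h(b, b, a)))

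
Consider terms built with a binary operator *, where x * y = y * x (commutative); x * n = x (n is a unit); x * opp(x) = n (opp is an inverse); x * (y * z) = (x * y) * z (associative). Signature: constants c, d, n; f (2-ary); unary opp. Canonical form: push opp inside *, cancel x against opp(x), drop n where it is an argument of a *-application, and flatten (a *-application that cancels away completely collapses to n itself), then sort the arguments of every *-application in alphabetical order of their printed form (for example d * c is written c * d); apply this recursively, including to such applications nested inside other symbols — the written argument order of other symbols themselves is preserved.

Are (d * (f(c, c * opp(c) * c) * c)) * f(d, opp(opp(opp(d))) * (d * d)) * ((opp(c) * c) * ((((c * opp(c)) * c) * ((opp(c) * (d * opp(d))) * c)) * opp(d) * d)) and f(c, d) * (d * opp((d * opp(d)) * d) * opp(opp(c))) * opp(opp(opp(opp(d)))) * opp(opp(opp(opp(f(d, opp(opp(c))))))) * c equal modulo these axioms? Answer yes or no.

Answer: no — c * c * d * f(c, c) * f(d, d) vs c * c * d * f(c, d) * f(d, c)

Derivation:
Left:  (d * (f(c, c * opp(c) * c) * c)) * f(d, opp(opp(opp(d))) * (d * d)) * ((opp(c) * c) * ((((c * opp(c)) * c) * ((opp(c) * (d * opp(d))) * c)) * opp(d) * d))
  Push opp inside:  distribute opp over * and collapse double opp
  Collect:  d * f(c, c) * c * c * f(d, d)
  Order the arguments:  c * c * d * f(c, c) * f(d, d)
Right:  f(c, d) * (d * opp((d * opp(d)) * d) * opp(opp(c))) * opp(opp(opp(opp(d)))) * opp(opp(opp(opp(f(d, opp(opp(c))))))) * c
  Push opp inside:  distribute opp over * and collapse double opp
  Collect:  f(c, d) * d * c * c * f(d, c)
  Sort arguments:  c * c * d * f(c, d) * f(d, c)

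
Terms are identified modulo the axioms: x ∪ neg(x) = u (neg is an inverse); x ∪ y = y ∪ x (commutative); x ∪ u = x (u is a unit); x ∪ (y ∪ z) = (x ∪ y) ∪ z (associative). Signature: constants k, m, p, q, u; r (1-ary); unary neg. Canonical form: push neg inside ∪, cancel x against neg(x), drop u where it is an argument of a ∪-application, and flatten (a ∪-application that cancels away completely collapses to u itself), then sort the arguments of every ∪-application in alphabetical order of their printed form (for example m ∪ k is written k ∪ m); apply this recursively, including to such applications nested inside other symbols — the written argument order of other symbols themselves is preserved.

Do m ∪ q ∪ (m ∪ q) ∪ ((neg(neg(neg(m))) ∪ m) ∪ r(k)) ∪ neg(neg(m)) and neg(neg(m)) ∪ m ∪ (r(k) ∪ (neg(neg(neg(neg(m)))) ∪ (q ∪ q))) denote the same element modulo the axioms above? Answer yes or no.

Answer: yes — both canonical forms are m ∪ m ∪ m ∪ q ∪ q ∪ r(k)

Derivation:
Left:  m ∪ q ∪ (m ∪ q) ∪ ((neg(neg(neg(m))) ∪ m) ∪ r(k)) ∪ neg(neg(m))
  Push neg inside:  distribute neg over ∪ and collapse double neg
  Collect:  m ∪ m ∪ m ∪ q ∪ q ∪ r(k)
Right:  neg(neg(m)) ∪ m ∪ (r(k) ∪ (neg(neg(neg(neg(m)))) ∪ (q ∪ q)))
  Push neg inside:  distribute neg over ∪ and collapse double neg
  Collect:  m ∪ m ∪ m ∪ r(k) ∪ q ∪ q
  Sort arguments:  m ∪ m ∪ m ∪ q ∪ q ∪ r(k)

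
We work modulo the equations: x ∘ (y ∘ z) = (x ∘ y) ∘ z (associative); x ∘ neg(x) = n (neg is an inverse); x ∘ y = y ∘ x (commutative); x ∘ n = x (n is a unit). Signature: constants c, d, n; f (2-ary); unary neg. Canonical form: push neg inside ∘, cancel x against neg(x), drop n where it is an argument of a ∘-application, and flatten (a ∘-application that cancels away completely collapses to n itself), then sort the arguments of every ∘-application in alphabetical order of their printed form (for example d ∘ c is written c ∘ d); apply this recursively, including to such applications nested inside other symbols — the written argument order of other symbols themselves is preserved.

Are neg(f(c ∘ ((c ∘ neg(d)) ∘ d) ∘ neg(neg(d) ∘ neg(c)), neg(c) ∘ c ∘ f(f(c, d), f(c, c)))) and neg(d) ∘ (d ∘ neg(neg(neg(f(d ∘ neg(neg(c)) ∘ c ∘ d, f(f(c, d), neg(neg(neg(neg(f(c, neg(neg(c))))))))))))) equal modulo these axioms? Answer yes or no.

Left:  neg(f(c ∘ ((c ∘ neg(d)) ∘ d) ∘ neg(neg(d) ∘ neg(c)), neg(c) ∘ c ∘ f(f(c, d), f(c, c))))
  Push neg inside:  distribute neg over ∘ and collapse double neg
  Collect terms:  neg(f(c ∘ c ∘ c ∘ d, f(f(c, d), f(c, c))))
Right:  neg(d) ∘ (d ∘ neg(neg(neg(f(d ∘ neg(neg(c)) ∘ c ∘ d, f(f(c, d), neg(neg(neg(neg(f(c, neg(neg(c)))))))))))))
  Push neg inside:  distribute neg over ∘ and collapse double neg
  Inverses cancel:  d cancels
  Combine occurrences:  neg(f(c ∘ c ∘ d ∘ d, f(f(c, d), f(c, c))))

Answer: no — neg(f(c ∘ c ∘ c ∘ d, f(f(c, d), f(c, c)))) vs neg(f(c ∘ c ∘ d ∘ d, f(f(c, d), f(c, c))))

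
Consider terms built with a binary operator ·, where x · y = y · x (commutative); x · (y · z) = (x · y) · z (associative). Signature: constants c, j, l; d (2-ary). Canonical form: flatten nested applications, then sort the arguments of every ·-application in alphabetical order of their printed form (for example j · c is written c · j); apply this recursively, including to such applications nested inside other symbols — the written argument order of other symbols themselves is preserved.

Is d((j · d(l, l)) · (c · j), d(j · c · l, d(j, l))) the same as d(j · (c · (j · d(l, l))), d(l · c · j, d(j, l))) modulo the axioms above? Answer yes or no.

Answer: yes — both canonical forms are d(c · d(l, l) · j · j, d(c · j · l, d(j, l)))

Derivation:
Left:  d((j · d(l, l)) · (c · j), d(j · c · l, d(j, l)))
  Descend into:  (j · d(l, l)) · (c · j)
  Un-nest:  j · d(l, l) · c · j
  Order the arguments:  c · d(l, l) · j · j
  Reassemble:  d(c · d(l, l) · j · j, d(c · j · l, d(j, l)))
Right:  d(j · (c · (j · d(l, l))), d(l · c · j, d(j, l)))
  Work inside:  j · (c · (j · d(l, l)))
  Flatten:  j · c · j · d(l, l)
  Order the arguments:  c · d(l, l) · j · j
  Reassemble:  d(c · d(l, l) · j · j, d(c · j · l, d(j, l)))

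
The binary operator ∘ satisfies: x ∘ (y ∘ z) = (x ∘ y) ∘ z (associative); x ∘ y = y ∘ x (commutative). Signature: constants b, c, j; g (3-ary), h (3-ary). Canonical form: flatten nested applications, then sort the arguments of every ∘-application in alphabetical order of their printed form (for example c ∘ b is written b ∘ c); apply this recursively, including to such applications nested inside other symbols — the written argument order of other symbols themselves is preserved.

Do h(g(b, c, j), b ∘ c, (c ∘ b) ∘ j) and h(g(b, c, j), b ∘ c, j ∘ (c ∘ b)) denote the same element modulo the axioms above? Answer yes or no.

Left:  h(g(b, c, j), b ∘ c, (c ∘ b) ∘ j)
  Descend into:  (c ∘ b) ∘ j
  Merge nested applications:  c ∘ b ∘ j
  Sort arguments:  b ∘ c ∘ j
  Rebuild:  h(g(b, c, j), b ∘ c, b ∘ c ∘ j)
Right:  h(g(b, c, j), b ∘ c, j ∘ (c ∘ b))
  Focus inside:  j ∘ (c ∘ b)
  Un-nest:  j ∘ c ∘ b
  Sort:  b ∘ c ∘ j
  Put back:  h(g(b, c, j), b ∘ c, b ∘ c ∘ j)

Answer: yes — both canonical forms are h(g(b, c, j), b ∘ c, b ∘ c ∘ j)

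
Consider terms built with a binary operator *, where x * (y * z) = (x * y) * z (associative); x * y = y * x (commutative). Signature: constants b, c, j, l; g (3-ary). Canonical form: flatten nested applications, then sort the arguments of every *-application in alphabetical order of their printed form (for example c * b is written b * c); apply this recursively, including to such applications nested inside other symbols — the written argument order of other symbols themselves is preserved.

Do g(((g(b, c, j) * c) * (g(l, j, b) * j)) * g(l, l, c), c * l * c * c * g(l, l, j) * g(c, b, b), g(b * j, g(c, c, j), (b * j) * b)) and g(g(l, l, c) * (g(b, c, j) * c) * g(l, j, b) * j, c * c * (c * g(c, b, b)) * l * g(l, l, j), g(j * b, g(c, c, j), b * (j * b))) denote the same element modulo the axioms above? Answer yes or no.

Left:  g(((g(b, c, j) * c) * (g(l, j, b) * j)) * g(l, l, c), c * l * c * c * g(l, l, j) * g(c, b, b), g(b * j, g(c, c, j), (b * j) * b))
  Work inside:  ((g(b, c, j) * c) * (g(l, j, b) * j)) * g(l, l, c)
  Merge nested applications:  g(b, c, j) * c * g(l, j, b) * j * g(l, l, c)
  Sort arguments:  c * g(b, c, j) * g(l, j, b) * g(l, l, c) * j
  Rebuild:  g(c * g(b, c, j) * g(l, j, b) * g(l, l, c) * j, c * c * c * g(c, b, b) * g(l, l, j) * l, g(b * j, g(c, c, j), b * b * j))
Right:  g(g(l, l, c) * (g(b, c, j) * c) * g(l, j, b) * j, c * c * (c * g(c, b, b)) * l * g(l, l, j), g(j * b, g(c, c, j), b * (j * b)))
  Focus inside:  g(l, l, c) * (g(b, c, j) * c) * g(l, j, b) * j
  Merge nested applications:  g(l, l, c) * g(b, c, j) * c * g(l, j, b) * j
  Order the arguments:  c * g(b, c, j) * g(l, j, b) * g(l, l, c) * j
  Reassemble:  g(c * g(b, c, j) * g(l, j, b) * g(l, l, c) * j, c * c * c * g(c, b, b) * g(l, l, j) * l, g(b * j, g(c, c, j), b * b * j))

Answer: yes — both canonical forms are g(c * g(b, c, j) * g(l, j, b) * g(l, l, c) * j, c * c * c * g(c, b, b) * g(l, l, j) * l, g(b * j, g(c, c, j), b * b * j))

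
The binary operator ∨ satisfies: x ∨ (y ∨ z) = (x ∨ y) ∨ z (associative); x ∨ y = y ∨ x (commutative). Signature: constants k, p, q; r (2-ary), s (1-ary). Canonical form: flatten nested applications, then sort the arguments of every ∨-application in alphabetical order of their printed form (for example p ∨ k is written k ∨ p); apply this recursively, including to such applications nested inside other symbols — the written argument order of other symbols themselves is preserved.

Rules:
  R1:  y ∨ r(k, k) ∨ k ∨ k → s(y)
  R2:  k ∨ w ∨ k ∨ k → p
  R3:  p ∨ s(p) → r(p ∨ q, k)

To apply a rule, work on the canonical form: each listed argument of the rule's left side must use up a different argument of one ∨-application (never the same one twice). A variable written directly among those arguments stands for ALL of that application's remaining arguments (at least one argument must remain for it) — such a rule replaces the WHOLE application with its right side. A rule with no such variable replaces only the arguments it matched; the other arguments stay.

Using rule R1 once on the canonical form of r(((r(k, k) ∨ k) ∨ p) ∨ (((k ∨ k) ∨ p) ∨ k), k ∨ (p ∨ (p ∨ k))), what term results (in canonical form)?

Canonical form:  r(k ∨ k ∨ k ∨ k ∨ p ∨ p ∨ r(k, k), k ∨ k ∨ p ∨ p)
Match R1:  consume k, k, r(k, k);  y := k ∨ k ∨ p ∨ p
The extension variable absorbs all remaining arguments, so the whole application is rewritten.
Result:  r(s(k ∨ k ∨ p ∨ p), k ∨ k ∨ p ∨ p)

Answer: r(s(k ∨ k ∨ p ∨ p), k ∨ k ∨ p ∨ p)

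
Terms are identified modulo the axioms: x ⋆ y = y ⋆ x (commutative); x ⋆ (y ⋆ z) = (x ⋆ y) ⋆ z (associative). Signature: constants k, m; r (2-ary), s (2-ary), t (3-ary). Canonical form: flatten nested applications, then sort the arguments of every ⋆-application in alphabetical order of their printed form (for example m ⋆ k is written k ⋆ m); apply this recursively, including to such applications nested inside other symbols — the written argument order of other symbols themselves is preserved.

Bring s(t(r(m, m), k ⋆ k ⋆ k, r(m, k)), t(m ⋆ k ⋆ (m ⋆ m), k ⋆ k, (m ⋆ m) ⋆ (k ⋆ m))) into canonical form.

Descend into:  (m ⋆ m) ⋆ (k ⋆ m)
Merge nested applications:  m ⋆ m ⋆ k ⋆ m
Sort:  k ⋆ m ⋆ m ⋆ m
Reassemble:  s(t(r(m, m), k ⋆ k ⋆ k, r(m, k)), t(k ⋆ m ⋆ m ⋆ m, k ⋆ k, k ⋆ m ⋆ m ⋆ m))

Answer: s(t(r(m, m), k ⋆ k ⋆ k, r(m, k)), t(k ⋆ m ⋆ m ⋆ m, k ⋆ k, k ⋆ m ⋆ m ⋆ m))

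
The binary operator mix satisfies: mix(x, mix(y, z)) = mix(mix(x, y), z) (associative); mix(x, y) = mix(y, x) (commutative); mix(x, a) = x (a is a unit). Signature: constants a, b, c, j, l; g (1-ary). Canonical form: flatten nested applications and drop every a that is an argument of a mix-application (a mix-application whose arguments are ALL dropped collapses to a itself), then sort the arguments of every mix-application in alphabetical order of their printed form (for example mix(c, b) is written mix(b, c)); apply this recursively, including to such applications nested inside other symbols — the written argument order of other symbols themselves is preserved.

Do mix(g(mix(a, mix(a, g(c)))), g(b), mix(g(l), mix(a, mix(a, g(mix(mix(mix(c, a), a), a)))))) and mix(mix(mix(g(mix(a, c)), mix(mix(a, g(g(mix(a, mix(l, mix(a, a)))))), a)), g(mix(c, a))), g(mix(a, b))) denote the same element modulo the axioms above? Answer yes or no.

Answer: no — mix(g(b), g(c), g(g(c)), g(l)) vs mix(g(b), g(c), g(c), g(g(l)))

Derivation:
Left:  mix(g(mix(a, mix(a, g(c)))), g(b), mix(g(l), mix(a, mix(a, g(mix(mix(mix(c, a), a), a))))))
  Merge nested applications:  mix(g(mix(a, mix(a, g(c)))), g(b), g(l), a, a, g(mix(mix(mix(c, a), a), a)))
  Canonicalize subterm:  g(mix(a, mix(a, g(c))))  →  g(g(c))
  Canonicalize subterm:  g(mix(mix(mix(c, a), a), a))  →  g(c)
  Drop the unit:  drop a (×2)
  Sort:  mix(g(b), g(c), g(g(c)), g(l))
Right:  mix(mix(mix(g(mix(a, c)), mix(mix(a, g(g(mix(a, mix(l, mix(a, a)))))), a)), g(mix(c, a))), g(mix(a, b)))
  Un-nest:  mix(g(mix(a, c)), a, g(g(mix(a, mix(l, mix(a, a))))), a, g(mix(c, a)), g(mix(a, b)))
  Simplify inside:  g(mix(a, c))  →  g(c)
  Inside:  g(g(mix(a, mix(l, mix(a, a)))))  →  g(g(l))
  Canonicalize subterm:  g(mix(c, a))  →  g(c)
  Units out:  drop a (×2)
  Sort arguments:  mix(g(b), g(c), g(c), g(g(l)))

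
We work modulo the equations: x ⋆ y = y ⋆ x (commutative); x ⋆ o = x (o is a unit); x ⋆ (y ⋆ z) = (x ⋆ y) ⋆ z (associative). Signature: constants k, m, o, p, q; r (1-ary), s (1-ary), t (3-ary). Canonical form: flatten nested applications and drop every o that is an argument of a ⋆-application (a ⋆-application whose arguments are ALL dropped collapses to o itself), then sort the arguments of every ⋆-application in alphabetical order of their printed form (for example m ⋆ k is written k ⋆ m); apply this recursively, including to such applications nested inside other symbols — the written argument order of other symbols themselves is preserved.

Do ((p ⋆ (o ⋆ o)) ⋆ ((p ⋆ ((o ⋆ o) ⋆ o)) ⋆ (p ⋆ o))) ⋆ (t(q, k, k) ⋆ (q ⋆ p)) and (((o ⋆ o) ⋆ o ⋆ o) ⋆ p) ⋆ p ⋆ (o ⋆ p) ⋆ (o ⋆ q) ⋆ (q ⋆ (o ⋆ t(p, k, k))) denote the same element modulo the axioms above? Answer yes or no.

Left:  ((p ⋆ (o ⋆ o)) ⋆ ((p ⋆ ((o ⋆ o) ⋆ o)) ⋆ (p ⋆ o))) ⋆ (t(q, k, k) ⋆ (q ⋆ p))
  Un-nest:  p ⋆ o ⋆ o ⋆ p ⋆ o ⋆ o ⋆ o ⋆ p ⋆ o ⋆ t(q, k, k) ⋆ q ⋆ p
  Drop the unit:  drop o (×6)
  Order the arguments:  p ⋆ p ⋆ p ⋆ p ⋆ q ⋆ t(q, k, k)
Right:  (((o ⋆ o) ⋆ o ⋆ o) ⋆ p) ⋆ p ⋆ (o ⋆ p) ⋆ (o ⋆ q) ⋆ (q ⋆ (o ⋆ t(p, k, k)))
  Flatten:  o ⋆ o ⋆ o ⋆ o ⋆ p ⋆ p ⋆ o ⋆ p ⋆ o ⋆ q ⋆ q ⋆ o ⋆ t(p, k, k)
  Units out:  drop o (×7)
  Order the arguments:  p ⋆ p ⋆ p ⋆ q ⋆ q ⋆ t(p, k, k)

Answer: no — p ⋆ p ⋆ p ⋆ p ⋆ q ⋆ t(q, k, k) vs p ⋆ p ⋆ p ⋆ q ⋆ q ⋆ t(p, k, k)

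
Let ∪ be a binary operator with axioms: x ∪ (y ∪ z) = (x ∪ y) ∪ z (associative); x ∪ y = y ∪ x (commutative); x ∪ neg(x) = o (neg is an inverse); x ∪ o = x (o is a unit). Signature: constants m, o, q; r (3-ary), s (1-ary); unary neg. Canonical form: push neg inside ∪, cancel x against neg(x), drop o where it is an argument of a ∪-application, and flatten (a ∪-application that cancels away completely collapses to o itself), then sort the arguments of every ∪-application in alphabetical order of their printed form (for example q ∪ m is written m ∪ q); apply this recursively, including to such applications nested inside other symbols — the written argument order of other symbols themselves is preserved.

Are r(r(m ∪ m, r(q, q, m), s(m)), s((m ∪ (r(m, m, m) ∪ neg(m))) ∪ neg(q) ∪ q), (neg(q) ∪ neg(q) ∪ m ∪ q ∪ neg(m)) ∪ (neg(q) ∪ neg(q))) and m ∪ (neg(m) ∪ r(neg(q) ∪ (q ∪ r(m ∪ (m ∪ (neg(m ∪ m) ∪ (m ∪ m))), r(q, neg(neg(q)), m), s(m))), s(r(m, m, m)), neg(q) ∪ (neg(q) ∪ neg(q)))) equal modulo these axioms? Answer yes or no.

Left:  r(r(m ∪ m, r(q, q, m), s(m)), s((m ∪ (r(m, m, m) ∪ neg(m))) ∪ neg(q) ∪ q), (neg(q) ∪ neg(q) ∪ m ∪ q ∪ neg(m)) ∪ (neg(q) ∪ neg(q)))
  Work inside:  (neg(q) ∪ neg(q) ∪ m ∪ q ∪ neg(m)) ∪ (neg(q) ∪ neg(q))
  Cancel inverse pairs:  m cancels
  Collect:  neg(q) ∪ neg(q) ∪ neg(q)
  Reassemble:  r(r(m ∪ m, r(q, q, m), s(m)), s(r(m, m, m)), neg(q) ∪ neg(q) ∪ neg(q))
Right:  m ∪ (neg(m) ∪ r(neg(q) ∪ (q ∪ r(m ∪ (m ∪ (neg(m ∪ m) ∪ (m ∪ m))), r(q, neg(neg(q)), m), s(m))), s(r(m, m, m)), neg(q) ∪ (neg(q) ∪ neg(q))))
  Push neg inside:  distribute neg over ∪ and collapse double neg
  Cancel:  m cancels
  Collect:  r(r(m ∪ m, r(q, q, m), s(m)), s(r(m, m, m)), neg(q) ∪ neg(q) ∪ neg(q))

Answer: yes — both canonical forms are r(r(m ∪ m, r(q, q, m), s(m)), s(r(m, m, m)), neg(q) ∪ neg(q) ∪ neg(q))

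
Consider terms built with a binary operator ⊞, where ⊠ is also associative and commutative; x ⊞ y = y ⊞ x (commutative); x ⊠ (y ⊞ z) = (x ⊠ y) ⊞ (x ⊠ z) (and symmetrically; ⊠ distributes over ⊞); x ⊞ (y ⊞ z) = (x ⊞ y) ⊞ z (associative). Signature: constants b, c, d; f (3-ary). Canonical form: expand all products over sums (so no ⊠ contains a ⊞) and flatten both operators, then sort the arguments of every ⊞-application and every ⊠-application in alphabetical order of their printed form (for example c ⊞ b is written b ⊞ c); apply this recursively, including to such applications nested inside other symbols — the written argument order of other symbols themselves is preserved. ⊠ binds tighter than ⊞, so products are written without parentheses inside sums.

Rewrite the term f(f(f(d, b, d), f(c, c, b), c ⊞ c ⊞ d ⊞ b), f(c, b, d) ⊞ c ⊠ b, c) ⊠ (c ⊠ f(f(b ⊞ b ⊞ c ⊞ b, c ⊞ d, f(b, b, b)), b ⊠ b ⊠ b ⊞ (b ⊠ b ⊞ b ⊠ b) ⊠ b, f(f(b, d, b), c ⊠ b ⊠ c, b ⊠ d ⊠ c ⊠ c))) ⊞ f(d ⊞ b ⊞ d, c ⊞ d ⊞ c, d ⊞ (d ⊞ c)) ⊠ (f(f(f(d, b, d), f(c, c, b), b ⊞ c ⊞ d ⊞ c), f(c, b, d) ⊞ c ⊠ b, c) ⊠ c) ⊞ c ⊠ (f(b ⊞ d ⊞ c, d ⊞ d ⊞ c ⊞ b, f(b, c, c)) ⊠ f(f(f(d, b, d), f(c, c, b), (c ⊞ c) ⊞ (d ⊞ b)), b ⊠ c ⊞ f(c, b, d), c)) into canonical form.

Distribute:  c ⊠ f(f(b ⊞ b ⊞ b ⊞ c, c ⊞ d, f(b, b, b)), b ⊠ b ⊠ b ⊞ b ⊠ b ⊠ b ⊞ b ⊠ b ⊠ b, f(f(b, d, b), b ⊠ c ⊠ c, b ⊠ c ⊠ c ⊠ d)) ⊠ f(f(f(d, b, d), f(c, c, b), b ⊞ c ⊞ c ⊞ d), b ⊠ c ⊞ f(c, b, d), c) ⊞ c ⊠ f(b ⊞ d ⊞ d, c ⊞ c ⊞ d, c ⊞ d ⊞ d) ⊠ f(f(f(d, b, d), f(c, c, b), b ⊞ c ⊞ c ⊞ d), b ⊠ c ⊞ f(c, b, d), c) ⊞ c ⊠ f(b ⊞ c ⊞ d, b ⊞ c ⊞ d ⊞ d, f(b, c, c)) ⊠ f(f(f(d, b, d), f(c, c, b), b ⊞ c ⊞ c ⊞ d), b ⊠ c ⊞ f(c, b, d), c)
Sort arguments:  c ⊠ f(b ⊞ c ⊞ d, b ⊞ c ⊞ d ⊞ d, f(b, c, c)) ⊠ f(f(f(d, b, d), f(c, c, b), b ⊞ c ⊞ c ⊞ d), b ⊠ c ⊞ f(c, b, d), c) ⊞ c ⊠ f(b ⊞ d ⊞ d, c ⊞ c ⊞ d, c ⊞ d ⊞ d) ⊠ f(f(f(d, b, d), f(c, c, b), b ⊞ c ⊞ c ⊞ d), b ⊠ c ⊞ f(c, b, d), c) ⊞ c ⊠ f(f(b ⊞ b ⊞ b ⊞ c, c ⊞ d, f(b, b, b)), b ⊠ b ⊠ b ⊞ b ⊠ b ⊠ b ⊞ b ⊠ b ⊠ b, f(f(b, d, b), b ⊠ c ⊠ c, b ⊠ c ⊠ c ⊠ d)) ⊠ f(f(f(d, b, d), f(c, c, b), b ⊞ c ⊞ c ⊞ d), b ⊠ c ⊞ f(c, b, d), c)

Answer: c ⊠ f(b ⊞ c ⊞ d, b ⊞ c ⊞ d ⊞ d, f(b, c, c)) ⊠ f(f(f(d, b, d), f(c, c, b), b ⊞ c ⊞ c ⊞ d), b ⊠ c ⊞ f(c, b, d), c) ⊞ c ⊠ f(b ⊞ d ⊞ d, c ⊞ c ⊞ d, c ⊞ d ⊞ d) ⊠ f(f(f(d, b, d), f(c, c, b), b ⊞ c ⊞ c ⊞ d), b ⊠ c ⊞ f(c, b, d), c) ⊞ c ⊠ f(f(b ⊞ b ⊞ b ⊞ c, c ⊞ d, f(b, b, b)), b ⊠ b ⊠ b ⊞ b ⊠ b ⊠ b ⊞ b ⊠ b ⊠ b, f(f(b, d, b), b ⊠ c ⊠ c, b ⊠ c ⊠ c ⊠ d)) ⊠ f(f(f(d, b, d), f(c, c, b), b ⊞ c ⊞ c ⊞ d), b ⊠ c ⊞ f(c, b, d), c)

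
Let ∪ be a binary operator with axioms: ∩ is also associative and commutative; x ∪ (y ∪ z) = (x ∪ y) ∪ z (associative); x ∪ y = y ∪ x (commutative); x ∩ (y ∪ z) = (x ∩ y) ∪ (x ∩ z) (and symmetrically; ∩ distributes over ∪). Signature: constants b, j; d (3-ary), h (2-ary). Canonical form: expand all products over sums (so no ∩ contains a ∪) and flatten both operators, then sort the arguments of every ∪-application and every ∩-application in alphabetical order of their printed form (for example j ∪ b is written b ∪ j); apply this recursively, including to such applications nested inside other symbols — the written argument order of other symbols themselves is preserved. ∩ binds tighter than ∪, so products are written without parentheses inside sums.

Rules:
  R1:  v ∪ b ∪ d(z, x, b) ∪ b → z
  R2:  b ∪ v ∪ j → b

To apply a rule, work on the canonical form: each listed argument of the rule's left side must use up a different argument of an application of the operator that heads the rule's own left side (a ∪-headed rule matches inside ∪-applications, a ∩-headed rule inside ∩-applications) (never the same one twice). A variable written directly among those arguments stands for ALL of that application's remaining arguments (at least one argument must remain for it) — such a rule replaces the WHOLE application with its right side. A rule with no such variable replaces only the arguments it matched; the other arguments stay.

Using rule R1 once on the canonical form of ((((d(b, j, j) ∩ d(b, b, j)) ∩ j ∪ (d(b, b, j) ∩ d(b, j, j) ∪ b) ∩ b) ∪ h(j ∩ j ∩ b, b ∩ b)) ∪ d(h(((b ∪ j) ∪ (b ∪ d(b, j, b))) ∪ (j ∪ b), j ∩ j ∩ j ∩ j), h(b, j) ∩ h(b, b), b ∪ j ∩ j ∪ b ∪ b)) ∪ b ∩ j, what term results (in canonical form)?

Canonical form:  b ∩ b ∪ b ∩ d(b, b, j) ∩ d(b, j, j) ∪ b ∩ j ∪ d(b, b, j) ∩ d(b, j, j) ∩ j ∪ d(h(b ∪ b ∪ b ∪ d(b, j, b) ∪ j ∪ j, j ∩ j ∩ j ∩ j), h(b, b) ∩ h(b, j), b ∪ b ∪ b ∪ j ∩ j) ∪ h(b ∩ j ∩ j, b ∩ b)
Match R1:  consume b, b, d(b, j, b);  v := b ∪ j ∪ j, x := j, z := b
Every leftover argument binds to the variable; the entire application is replaced.
Giving:  b ∩ b ∪ b ∩ d(b, b, j) ∩ d(b, j, j) ∪ b ∩ j ∪ d(b, b, j) ∩ d(b, j, j) ∩ j ∪ d(h(b, j ∩ j ∩ j ∩ j), h(b, b) ∩ h(b, j), b ∪ b ∪ b ∪ j ∩ j) ∪ h(b ∩ j ∩ j, b ∩ b)

Answer: b ∩ b ∪ b ∩ d(b, b, j) ∩ d(b, j, j) ∪ b ∩ j ∪ d(b, b, j) ∩ d(b, j, j) ∩ j ∪ d(h(b, j ∩ j ∩ j ∩ j), h(b, b) ∩ h(b, j), b ∪ b ∪ b ∪ j ∩ j) ∪ h(b ∩ j ∩ j, b ∩ b)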